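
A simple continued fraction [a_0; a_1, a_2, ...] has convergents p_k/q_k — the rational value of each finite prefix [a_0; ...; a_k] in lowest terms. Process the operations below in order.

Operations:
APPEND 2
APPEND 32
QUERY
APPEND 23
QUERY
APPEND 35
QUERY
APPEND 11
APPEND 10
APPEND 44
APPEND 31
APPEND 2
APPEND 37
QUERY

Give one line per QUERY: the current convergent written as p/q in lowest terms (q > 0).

APPEND 2: p_0 = 2·1 + 0 = 2, q_0 = 2·0 + 1 = 1 → 2/1
APPEND 32: p_1 = 32·2 + 1 = 65, q_1 = 32·1 + 0 = 32 → 65/32
APPEND 23: p_2 = 23·65 + 2 = 1497, q_2 = 23·32 + 1 = 737 → 1497/737
APPEND 35: p_3 = 35·1497 + 65 = 52460, q_3 = 35·737 + 32 = 25827 → 52460/25827
APPEND 11: p_4 = 11·52460 + 1497 = 578557, q_4 = 11·25827 + 737 = 284834 → 578557/284834
APPEND 10: p_5 = 10·578557 + 52460 = 5838030, q_5 = 10·284834 + 25827 = 2874167 → 5838030/2874167
APPEND 44: p_6 = 44·5838030 + 578557 = 257451877, q_6 = 44·2874167 + 284834 = 126748182 → 257451877/126748182
APPEND 31: p_7 = 31·257451877 + 5838030 = 7986846217, q_7 = 31·126748182 + 2874167 = 3932067809 → 7986846217/3932067809
APPEND 2: p_8 = 2·7986846217 + 257451877 = 16231144311, q_8 = 2·3932067809 + 126748182 = 7990883800 → 16231144311/7990883800
APPEND 37: p_9 = 37·16231144311 + 7986846217 = 608539185724, q_9 = 37·7990883800 + 3932067809 = 299594768409 → 608539185724/299594768409

65/32
1497/737
52460/25827
608539185724/299594768409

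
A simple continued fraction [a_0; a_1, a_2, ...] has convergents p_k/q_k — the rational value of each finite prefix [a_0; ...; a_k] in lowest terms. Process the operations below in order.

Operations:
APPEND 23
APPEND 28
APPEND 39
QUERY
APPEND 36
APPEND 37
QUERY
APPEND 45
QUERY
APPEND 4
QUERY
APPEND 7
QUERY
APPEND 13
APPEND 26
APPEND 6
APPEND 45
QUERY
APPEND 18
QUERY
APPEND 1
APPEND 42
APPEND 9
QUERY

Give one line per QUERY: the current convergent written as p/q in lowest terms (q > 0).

APPEND 23: p_0 = 23·1 + 0 = 23, q_0 = 23·0 + 1 = 1 → 23/1
APPEND 28: p_1 = 28·23 + 1 = 645, q_1 = 28·1 + 0 = 28 → 645/28
APPEND 39: p_2 = 39·645 + 23 = 25178, q_2 = 39·28 + 1 = 1093 → 25178/1093
APPEND 36: p_3 = 36·25178 + 645 = 907053, q_3 = 36·1093 + 28 = 39376 → 907053/39376
APPEND 37: p_4 = 37·907053 + 25178 = 33586139, q_4 = 37·39376 + 1093 = 1458005 → 33586139/1458005
APPEND 45: p_5 = 45·33586139 + 907053 = 1512283308, q_5 = 45·1458005 + 39376 = 65649601 → 1512283308/65649601
APPEND 4: p_6 = 4·1512283308 + 33586139 = 6082719371, q_6 = 4·65649601 + 1458005 = 264056409 → 6082719371/264056409
APPEND 7: p_7 = 7·6082719371 + 1512283308 = 44091318905, q_7 = 7·264056409 + 65649601 = 1914044464 → 44091318905/1914044464
APPEND 13: p_8 = 13·44091318905 + 6082719371 = 579269865136, q_8 = 13·1914044464 + 264056409 = 25146634441 → 579269865136/25146634441
APPEND 26: p_9 = 26·579269865136 + 44091318905 = 15105107812441, q_9 = 26·25146634441 + 1914044464 = 655726539930 → 15105107812441/655726539930
APPEND 6: p_10 = 6·15105107812441 + 579269865136 = 91209916739782, q_10 = 6·655726539930 + 25146634441 = 3959505874021 → 91209916739782/3959505874021
APPEND 45: p_11 = 45·91209916739782 + 15105107812441 = 4119551361102631, q_11 = 45·3959505874021 + 655726539930 = 178833490870875 → 4119551361102631/178833490870875
APPEND 18: p_12 = 18·4119551361102631 + 91209916739782 = 74243134416587140, q_12 = 18·178833490870875 + 3959505874021 = 3222962341549771 → 74243134416587140/3222962341549771
APPEND 1: p_13 = 1·74243134416587140 + 4119551361102631 = 78362685777689771, q_13 = 1·3222962341549771 + 178833490870875 = 3401795832420646 → 78362685777689771/3401795832420646
APPEND 42: p_14 = 42·78362685777689771 + 74243134416587140 = 3365475937079557522, q_14 = 42·3401795832420646 + 3222962341549771 = 146098387303216903 → 3365475937079557522/146098387303216903
APPEND 9: p_15 = 9·3365475937079557522 + 78362685777689771 = 30367646119493707469, q_15 = 9·146098387303216903 + 3401795832420646 = 1318287281561372773 → 30367646119493707469/1318287281561372773

25178/1093
33586139/1458005
1512283308/65649601
6082719371/264056409
44091318905/1914044464
4119551361102631/178833490870875
74243134416587140/3222962341549771
30367646119493707469/1318287281561372773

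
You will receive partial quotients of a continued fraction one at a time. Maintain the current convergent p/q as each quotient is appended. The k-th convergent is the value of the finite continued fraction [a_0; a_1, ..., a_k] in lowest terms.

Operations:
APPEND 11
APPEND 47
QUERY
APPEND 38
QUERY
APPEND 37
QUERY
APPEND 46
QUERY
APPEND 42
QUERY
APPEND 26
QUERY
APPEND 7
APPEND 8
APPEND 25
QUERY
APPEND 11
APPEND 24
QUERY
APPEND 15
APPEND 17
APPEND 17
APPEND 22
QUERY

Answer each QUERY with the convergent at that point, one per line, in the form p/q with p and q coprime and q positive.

APPEND 11: p_0 = 11·1 + 0 = 11, q_0 = 11·0 + 1 = 1 → 11/1
APPEND 47: p_1 = 47·11 + 1 = 518, q_1 = 47·1 + 0 = 47 → 518/47
APPEND 38: p_2 = 38·518 + 11 = 19695, q_2 = 38·47 + 1 = 1787 → 19695/1787
APPEND 37: p_3 = 37·19695 + 518 = 729233, q_3 = 37·1787 + 47 = 66166 → 729233/66166
APPEND 46: p_4 = 46·729233 + 19695 = 33564413, q_4 = 46·66166 + 1787 = 3045423 → 33564413/3045423
APPEND 42: p_5 = 42·33564413 + 729233 = 1410434579, q_5 = 42·3045423 + 66166 = 127973932 → 1410434579/127973932
APPEND 26: p_6 = 26·1410434579 + 33564413 = 36704863467, q_6 = 26·127973932 + 3045423 = 3330367655 → 36704863467/3330367655
APPEND 7: p_7 = 7·36704863467 + 1410434579 = 258344478848, q_7 = 7·3330367655 + 127973932 = 23440547517 → 258344478848/23440547517
APPEND 8: p_8 = 8·258344478848 + 36704863467 = 2103460694251, q_8 = 8·23440547517 + 3330367655 = 190854747791 → 2103460694251/190854747791
APPEND 25: p_9 = 25·2103460694251 + 258344478848 = 52844861835123, q_9 = 25·190854747791 + 23440547517 = 4794809242292 → 52844861835123/4794809242292
APPEND 11: p_10 = 11·52844861835123 + 2103460694251 = 583396940880604, q_10 = 11·4794809242292 + 190854747791 = 52933756413003 → 583396940880604/52933756413003
APPEND 24: p_11 = 24·583396940880604 + 52844861835123 = 14054371442969619, q_11 = 24·52933756413003 + 4794809242292 = 1275204963154364 → 14054371442969619/1275204963154364
APPEND 15: p_12 = 15·14054371442969619 + 583396940880604 = 211398968585424889, q_12 = 15·1275204963154364 + 52933756413003 = 19181008203728463 → 211398968585424889/19181008203728463
APPEND 17: p_13 = 17·211398968585424889 + 14054371442969619 = 3607836837395192732, q_13 = 17·19181008203728463 + 1275204963154364 = 327352344426538235 → 3607836837395192732/327352344426538235
APPEND 17: p_14 = 17·3607836837395192732 + 211398968585424889 = 61544625204303701333, q_14 = 17·327352344426538235 + 19181008203728463 = 5584170863454878458 → 61544625204303701333/5584170863454878458
APPEND 22: p_15 = 22·61544625204303701333 + 3607836837395192732 = 1357589591332076622058, q_15 = 22·5584170863454878458 + 327352344426538235 = 123179111340433864311 → 1357589591332076622058/123179111340433864311

518/47
19695/1787
729233/66166
33564413/3045423
1410434579/127973932
36704863467/3330367655
52844861835123/4794809242292
14054371442969619/1275204963154364
1357589591332076622058/123179111340433864311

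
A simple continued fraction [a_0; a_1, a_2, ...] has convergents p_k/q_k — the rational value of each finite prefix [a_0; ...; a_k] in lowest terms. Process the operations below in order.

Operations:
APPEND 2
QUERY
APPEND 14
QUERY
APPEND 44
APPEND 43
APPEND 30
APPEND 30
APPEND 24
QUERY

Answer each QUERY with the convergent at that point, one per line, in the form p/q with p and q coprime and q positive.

APPEND 2: p_0 = 2·1 + 0 = 2, q_0 = 2·0 + 1 = 1 → 2/1
APPEND 14: p_1 = 14·2 + 1 = 29, q_1 = 14·1 + 0 = 14 → 29/14
APPEND 44: p_2 = 44·29 + 2 = 1278, q_2 = 44·14 + 1 = 617 → 1278/617
APPEND 43: p_3 = 43·1278 + 29 = 54983, q_3 = 43·617 + 14 = 26545 → 54983/26545
APPEND 30: p_4 = 30·54983 + 1278 = 1650768, q_4 = 30·26545 + 617 = 796967 → 1650768/796967
APPEND 30: p_5 = 30·1650768 + 54983 = 49578023, q_5 = 30·796967 + 26545 = 23935555 → 49578023/23935555
APPEND 24: p_6 = 24·49578023 + 1650768 = 1191523320, q_6 = 24·23935555 + 796967 = 575250287 → 1191523320/575250287

2/1
29/14
1191523320/575250287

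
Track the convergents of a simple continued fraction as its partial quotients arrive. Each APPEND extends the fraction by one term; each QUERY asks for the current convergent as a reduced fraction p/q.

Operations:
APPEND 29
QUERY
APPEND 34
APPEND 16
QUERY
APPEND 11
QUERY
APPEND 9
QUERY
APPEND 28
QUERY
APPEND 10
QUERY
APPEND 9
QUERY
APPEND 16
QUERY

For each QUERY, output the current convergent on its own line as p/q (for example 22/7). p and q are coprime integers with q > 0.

APPEND 29: p_0 = 29·1 + 0 = 29, q_0 = 29·0 + 1 = 1 → 29/1
APPEND 34: p_1 = 34·29 + 1 = 987, q_1 = 34·1 + 0 = 34 → 987/34
APPEND 16: p_2 = 16·987 + 29 = 15821, q_2 = 16·34 + 1 = 545 → 15821/545
APPEND 11: p_3 = 11·15821 + 987 = 175018, q_3 = 11·545 + 34 = 6029 → 175018/6029
APPEND 9: p_4 = 9·175018 + 15821 = 1590983, q_4 = 9·6029 + 545 = 54806 → 1590983/54806
APPEND 28: p_5 = 28·1590983 + 175018 = 44722542, q_5 = 28·54806 + 6029 = 1540597 → 44722542/1540597
APPEND 10: p_6 = 10·44722542 + 1590983 = 448816403, q_6 = 10·1540597 + 54806 = 15460776 → 448816403/15460776
APPEND 9: p_7 = 9·448816403 + 44722542 = 4084070169, q_7 = 9·15460776 + 1540597 = 140687581 → 4084070169/140687581
APPEND 16: p_8 = 16·4084070169 + 448816403 = 65793939107, q_8 = 16·140687581 + 15460776 = 2266462072 → 65793939107/2266462072

29/1
15821/545
175018/6029
1590983/54806
44722542/1540597
448816403/15460776
4084070169/140687581
65793939107/2266462072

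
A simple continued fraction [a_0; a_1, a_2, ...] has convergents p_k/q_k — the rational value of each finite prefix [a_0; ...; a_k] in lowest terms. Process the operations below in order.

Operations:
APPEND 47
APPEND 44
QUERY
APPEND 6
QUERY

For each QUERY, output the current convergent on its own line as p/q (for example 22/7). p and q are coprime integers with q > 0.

2069/44
12461/265

APPEND 47: p_0 = 47·1 + 0 = 47, q_0 = 47·0 + 1 = 1 → 47/1
APPEND 44: p_1 = 44·47 + 1 = 2069, q_1 = 44·1 + 0 = 44 → 2069/44
APPEND 6: p_2 = 6·2069 + 47 = 12461, q_2 = 6·44 + 1 = 265 → 12461/265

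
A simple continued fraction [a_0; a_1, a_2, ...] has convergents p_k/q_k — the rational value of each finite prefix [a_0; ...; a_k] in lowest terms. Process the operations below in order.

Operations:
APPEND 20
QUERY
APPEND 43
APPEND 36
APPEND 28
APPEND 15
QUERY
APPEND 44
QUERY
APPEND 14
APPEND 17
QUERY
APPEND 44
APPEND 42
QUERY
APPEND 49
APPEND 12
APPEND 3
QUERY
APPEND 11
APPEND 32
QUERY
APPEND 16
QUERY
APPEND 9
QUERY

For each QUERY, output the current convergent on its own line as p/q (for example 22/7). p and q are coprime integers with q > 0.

20/1
13070651/652774
575977953/28765471
137880931834/6886044727
255281066964772/12749238213679
463815186605245445/23163842001523236
168540631159504537317/8417250369894668804
2701902499051225699943/134938321122311361663
24485663122620535836804/1222862140470696923771

APPEND 20: p_0 = 20·1 + 0 = 20, q_0 = 20·0 + 1 = 1 → 20/1
APPEND 43: p_1 = 43·20 + 1 = 861, q_1 = 43·1 + 0 = 43 → 861/43
APPEND 36: p_2 = 36·861 + 20 = 31016, q_2 = 36·43 + 1 = 1549 → 31016/1549
APPEND 28: p_3 = 28·31016 + 861 = 869309, q_3 = 28·1549 + 43 = 43415 → 869309/43415
APPEND 15: p_4 = 15·869309 + 31016 = 13070651, q_4 = 15·43415 + 1549 = 652774 → 13070651/652774
APPEND 44: p_5 = 44·13070651 + 869309 = 575977953, q_5 = 44·652774 + 43415 = 28765471 → 575977953/28765471
APPEND 14: p_6 = 14·575977953 + 13070651 = 8076761993, q_6 = 14·28765471 + 652774 = 403369368 → 8076761993/403369368
APPEND 17: p_7 = 17·8076761993 + 575977953 = 137880931834, q_7 = 17·403369368 + 28765471 = 6886044727 → 137880931834/6886044727
APPEND 44: p_8 = 44·137880931834 + 8076761993 = 6074837762689, q_8 = 44·6886044727 + 403369368 = 303389337356 → 6074837762689/303389337356
APPEND 42: p_9 = 42·6074837762689 + 137880931834 = 255281066964772, q_9 = 42·303389337356 + 6886044727 = 12749238213679 → 255281066964772/12749238213679
APPEND 49: p_10 = 49·255281066964772 + 6074837762689 = 12514847119036517, q_10 = 49·12749238213679 + 303389337356 = 625016061807627 → 12514847119036517/625016061807627
APPEND 12: p_11 = 12·12514847119036517 + 255281066964772 = 150433446495402976, q_11 = 12·625016061807627 + 12749238213679 = 7512941979905203 → 150433446495402976/7512941979905203
APPEND 3: p_12 = 3·150433446495402976 + 12514847119036517 = 463815186605245445, q_12 = 3·7512941979905203 + 625016061807627 = 23163842001523236 → 463815186605245445/23163842001523236
APPEND 11: p_13 = 11·463815186605245445 + 150433446495402976 = 5252400499153102871, q_13 = 11·23163842001523236 + 7512941979905203 = 262315203996660799 → 5252400499153102871/262315203996660799
APPEND 32: p_14 = 32·5252400499153102871 + 463815186605245445 = 168540631159504537317, q_14 = 32·262315203996660799 + 23163842001523236 = 8417250369894668804 → 168540631159504537317/8417250369894668804
APPEND 16: p_15 = 16·168540631159504537317 + 5252400499153102871 = 2701902499051225699943, q_15 = 16·8417250369894668804 + 262315203996660799 = 134938321122311361663 → 2701902499051225699943/134938321122311361663
APPEND 9: p_16 = 9·2701902499051225699943 + 168540631159504537317 = 24485663122620535836804, q_16 = 9·134938321122311361663 + 8417250369894668804 = 1222862140470696923771 → 24485663122620535836804/1222862140470696923771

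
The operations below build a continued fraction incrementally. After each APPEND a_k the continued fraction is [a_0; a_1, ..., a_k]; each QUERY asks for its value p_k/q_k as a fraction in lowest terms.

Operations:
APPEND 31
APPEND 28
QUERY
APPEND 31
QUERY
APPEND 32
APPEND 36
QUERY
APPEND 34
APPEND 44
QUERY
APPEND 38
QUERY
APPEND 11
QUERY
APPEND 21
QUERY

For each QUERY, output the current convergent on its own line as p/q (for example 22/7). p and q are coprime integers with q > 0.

APPEND 31: p_0 = 31·1 + 0 = 31, q_0 = 31·0 + 1 = 1 → 31/1
APPEND 28: p_1 = 28·31 + 1 = 869, q_1 = 28·1 + 0 = 28 → 869/28
APPEND 31: p_2 = 31·869 + 31 = 26970, q_2 = 31·28 + 1 = 869 → 26970/869
APPEND 32: p_3 = 32·26970 + 869 = 863909, q_3 = 32·869 + 28 = 27836 → 863909/27836
APPEND 36: p_4 = 36·863909 + 26970 = 31127694, q_4 = 36·27836 + 869 = 1002965 → 31127694/1002965
APPEND 34: p_5 = 34·31127694 + 863909 = 1059205505, q_5 = 34·1002965 + 27836 = 34128646 → 1059205505/34128646
APPEND 44: p_6 = 44·1059205505 + 31127694 = 46636169914, q_6 = 44·34128646 + 1002965 = 1502663389 → 46636169914/1502663389
APPEND 38: p_7 = 38·46636169914 + 1059205505 = 1773233662237, q_7 = 38·1502663389 + 34128646 = 57135337428 → 1773233662237/57135337428
APPEND 11: p_8 = 11·1773233662237 + 46636169914 = 19552206454521, q_8 = 11·57135337428 + 1502663389 = 629991375097 → 19552206454521/629991375097
APPEND 21: p_9 = 21·19552206454521 + 1773233662237 = 412369569207178, q_9 = 21·629991375097 + 57135337428 = 13286954214465 → 412369569207178/13286954214465

869/28
26970/869
31127694/1002965
46636169914/1502663389
1773233662237/57135337428
19552206454521/629991375097
412369569207178/13286954214465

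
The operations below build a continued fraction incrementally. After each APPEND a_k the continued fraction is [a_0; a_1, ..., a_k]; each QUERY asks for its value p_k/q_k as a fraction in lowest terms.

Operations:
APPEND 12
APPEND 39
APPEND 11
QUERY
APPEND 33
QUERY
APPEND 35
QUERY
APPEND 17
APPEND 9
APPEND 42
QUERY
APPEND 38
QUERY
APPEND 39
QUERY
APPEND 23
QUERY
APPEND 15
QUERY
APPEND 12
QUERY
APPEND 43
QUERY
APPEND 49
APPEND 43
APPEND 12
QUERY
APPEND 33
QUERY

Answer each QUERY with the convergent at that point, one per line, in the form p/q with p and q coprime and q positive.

APPEND 12: p_0 = 12·1 + 0 = 12, q_0 = 12·0 + 1 = 1 → 12/1
APPEND 39: p_1 = 39·12 + 1 = 469, q_1 = 39·1 + 0 = 39 → 469/39
APPEND 11: p_2 = 11·469 + 12 = 5171, q_2 = 11·39 + 1 = 430 → 5171/430
APPEND 33: p_3 = 33·5171 + 469 = 171112, q_3 = 33·430 + 39 = 14229 → 171112/14229
APPEND 35: p_4 = 35·171112 + 5171 = 5994091, q_4 = 35·14229 + 430 = 498445 → 5994091/498445
APPEND 17: p_5 = 17·5994091 + 171112 = 102070659, q_5 = 17·498445 + 14229 = 8487794 → 102070659/8487794
APPEND 9: p_6 = 9·102070659 + 5994091 = 924630022, q_6 = 9·8487794 + 498445 = 76888591 → 924630022/76888591
APPEND 42: p_7 = 42·924630022 + 102070659 = 38936531583, q_7 = 42·76888591 + 8487794 = 3237808616 → 38936531583/3237808616
APPEND 38: p_8 = 38·38936531583 + 924630022 = 1480512830176, q_8 = 38·3237808616 + 76888591 = 123113615999 → 1480512830176/123113615999
APPEND 39: p_9 = 39·1480512830176 + 38936531583 = 57778936908447, q_9 = 39·123113615999 + 3237808616 = 4804668832577 → 57778936908447/4804668832577
APPEND 23: p_10 = 23·57778936908447 + 1480512830176 = 1330396061724457, q_10 = 23·4804668832577 + 123113615999 = 110630496765270 → 1330396061724457/110630496765270
APPEND 15: p_11 = 15·1330396061724457 + 57778936908447 = 20013719862775302, q_11 = 15·110630496765270 + 4804668832577 = 1664262120311627 → 20013719862775302/1664262120311627
APPEND 12: p_12 = 12·20013719862775302 + 1330396061724457 = 241495034415028081, q_12 = 12·1664262120311627 + 110630496765270 = 20081775940504794 → 241495034415028081/20081775940504794
APPEND 43: p_13 = 43·241495034415028081 + 20013719862775302 = 10404300199708982785, q_13 = 43·20081775940504794 + 1664262120311627 = 865180627562017769 → 10404300199708982785/865180627562017769
APPEND 49: p_14 = 49·10404300199708982785 + 241495034415028081 = 510052204820155184546, q_14 = 49·865180627562017769 + 20081775940504794 = 42413932526479375475 → 510052204820155184546/42413932526479375475
APPEND 43: p_15 = 43·510052204820155184546 + 10404300199708982785 = 21942649107466381918263, q_15 = 43·42413932526479375475 + 865180627562017769 = 1824664279266175163194 → 21942649107466381918263/1824664279266175163194
APPEND 12: p_16 = 12·21942649107466381918263 + 510052204820155184546 = 263821841494416738203702, q_16 = 12·1824664279266175163194 + 42413932526479375475 = 21938385283720581333803 → 263821841494416738203702/21938385283720581333803
APPEND 33: p_17 = 33·263821841494416738203702 + 21942649107466381918263 = 8728063418423218742640429, q_17 = 33·21938385283720581333803 + 1824664279266175163194 = 725791378642045359178693 → 8728063418423218742640429/725791378642045359178693

5171/430
171112/14229
5994091/498445
38936531583/3237808616
1480512830176/123113615999
57778936908447/4804668832577
1330396061724457/110630496765270
20013719862775302/1664262120311627
241495034415028081/20081775940504794
10404300199708982785/865180627562017769
263821841494416738203702/21938385283720581333803
8728063418423218742640429/725791378642045359178693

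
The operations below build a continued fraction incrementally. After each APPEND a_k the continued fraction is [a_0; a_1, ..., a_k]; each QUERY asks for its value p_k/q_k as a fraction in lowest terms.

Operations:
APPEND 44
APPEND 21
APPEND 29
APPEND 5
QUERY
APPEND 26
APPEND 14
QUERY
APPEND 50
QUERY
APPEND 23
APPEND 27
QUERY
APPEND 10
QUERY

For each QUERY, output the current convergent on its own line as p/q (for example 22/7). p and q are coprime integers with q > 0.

APPEND 44: p_0 = 44·1 + 0 = 44, q_0 = 44·0 + 1 = 1 → 44/1
APPEND 21: p_1 = 21·44 + 1 = 925, q_1 = 21·1 + 0 = 21 → 925/21
APPEND 29: p_2 = 29·925 + 44 = 26869, q_2 = 29·21 + 1 = 610 → 26869/610
APPEND 5: p_3 = 5·26869 + 925 = 135270, q_3 = 5·610 + 21 = 3071 → 135270/3071
APPEND 26: p_4 = 26·135270 + 26869 = 3543889, q_4 = 26·3071 + 610 = 80456 → 3543889/80456
APPEND 14: p_5 = 14·3543889 + 135270 = 49749716, q_5 = 14·80456 + 3071 = 1129455 → 49749716/1129455
APPEND 50: p_6 = 50·49749716 + 3543889 = 2491029689, q_6 = 50·1129455 + 80456 = 56553206 → 2491029689/56553206
APPEND 23: p_7 = 23·2491029689 + 49749716 = 57343432563, q_7 = 23·56553206 + 1129455 = 1301853193 → 57343432563/1301853193
APPEND 27: p_8 = 27·57343432563 + 2491029689 = 1550763708890, q_8 = 27·1301853193 + 56553206 = 35206589417 → 1550763708890/35206589417
APPEND 10: p_9 = 10·1550763708890 + 57343432563 = 15564980521463, q_9 = 10·35206589417 + 1301853193 = 353367747363 → 15564980521463/353367747363

135270/3071
49749716/1129455
2491029689/56553206
1550763708890/35206589417
15564980521463/353367747363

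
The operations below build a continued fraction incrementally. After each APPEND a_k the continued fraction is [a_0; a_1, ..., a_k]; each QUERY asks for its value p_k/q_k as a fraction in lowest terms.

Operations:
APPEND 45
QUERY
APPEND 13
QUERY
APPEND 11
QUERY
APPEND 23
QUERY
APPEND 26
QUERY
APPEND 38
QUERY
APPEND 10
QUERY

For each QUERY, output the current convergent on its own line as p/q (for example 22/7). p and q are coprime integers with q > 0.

45/1
586/13
6491/144
149879/3325
3903345/86594
148476989/3293897
1488673235/33025564

APPEND 45: p_0 = 45·1 + 0 = 45, q_0 = 45·0 + 1 = 1 → 45/1
APPEND 13: p_1 = 13·45 + 1 = 586, q_1 = 13·1 + 0 = 13 → 586/13
APPEND 11: p_2 = 11·586 + 45 = 6491, q_2 = 11·13 + 1 = 144 → 6491/144
APPEND 23: p_3 = 23·6491 + 586 = 149879, q_3 = 23·144 + 13 = 3325 → 149879/3325
APPEND 26: p_4 = 26·149879 + 6491 = 3903345, q_4 = 26·3325 + 144 = 86594 → 3903345/86594
APPEND 38: p_5 = 38·3903345 + 149879 = 148476989, q_5 = 38·86594 + 3325 = 3293897 → 148476989/3293897
APPEND 10: p_6 = 10·148476989 + 3903345 = 1488673235, q_6 = 10·3293897 + 86594 = 33025564 → 1488673235/33025564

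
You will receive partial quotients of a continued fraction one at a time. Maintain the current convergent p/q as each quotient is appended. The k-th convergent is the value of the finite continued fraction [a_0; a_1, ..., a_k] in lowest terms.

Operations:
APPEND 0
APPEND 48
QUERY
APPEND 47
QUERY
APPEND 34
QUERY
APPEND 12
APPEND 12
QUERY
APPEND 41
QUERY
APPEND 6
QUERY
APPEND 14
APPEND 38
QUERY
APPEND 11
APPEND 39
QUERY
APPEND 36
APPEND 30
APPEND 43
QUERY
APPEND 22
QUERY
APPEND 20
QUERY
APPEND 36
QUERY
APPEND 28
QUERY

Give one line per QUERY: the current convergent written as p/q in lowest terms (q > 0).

APPEND 0: p_0 = 0·1 + 0 = 0, q_0 = 0·0 + 1 = 1 → 0/1
APPEND 48: p_1 = 48·0 + 1 = 1, q_1 = 48·1 + 0 = 48 → 1/48
APPEND 47: p_2 = 47·1 + 0 = 47, q_2 = 47·48 + 1 = 2257 → 47/2257
APPEND 34: p_3 = 34·47 + 1 = 1599, q_3 = 34·2257 + 48 = 76786 → 1599/76786
APPEND 12: p_4 = 12·1599 + 47 = 19235, q_4 = 12·76786 + 2257 = 923689 → 19235/923689
APPEND 12: p_5 = 12·19235 + 1599 = 232419, q_5 = 12·923689 + 76786 = 11161054 → 232419/11161054
APPEND 41: p_6 = 41·232419 + 19235 = 9548414, q_6 = 41·11161054 + 923689 = 458526903 → 9548414/458526903
APPEND 6: p_7 = 6·9548414 + 232419 = 57522903, q_7 = 6·458526903 + 11161054 = 2762322472 → 57522903/2762322472
APPEND 14: p_8 = 14·57522903 + 9548414 = 814869056, q_8 = 14·2762322472 + 458526903 = 39131041511 → 814869056/39131041511
APPEND 38: p_9 = 38·814869056 + 57522903 = 31022547031, q_9 = 38·39131041511 + 2762322472 = 1489741899890 → 31022547031/1489741899890
APPEND 11: p_10 = 11·31022547031 + 814869056 = 342062886397, q_10 = 11·1489741899890 + 39131041511 = 16426291940301 → 342062886397/16426291940301
APPEND 39: p_11 = 39·342062886397 + 31022547031 = 13371475116514, q_11 = 39·16426291940301 + 1489741899890 = 642115127571629 → 13371475116514/642115127571629
APPEND 36: p_12 = 36·13371475116514 + 342062886397 = 481715167080901, q_12 = 36·642115127571629 + 16426291940301 = 23132570884518945 → 481715167080901/23132570884518945
APPEND 30: p_13 = 30·481715167080901 + 13371475116514 = 14464826487543544, q_13 = 30·23132570884518945 + 642115127571629 = 694619241663139979 → 14464826487543544/694619241663139979
APPEND 43: p_14 = 43·14464826487543544 + 481715167080901 = 622469254131453293, q_14 = 43·694619241663139979 + 23132570884518945 = 29891759962399538042 → 622469254131453293/29891759962399538042
APPEND 22: p_15 = 22·622469254131453293 + 14464826487543544 = 13708788417379515990, q_15 = 22·29891759962399538042 + 694619241663139979 = 658313338414452976903 → 13708788417379515990/658313338414452976903
APPEND 20: p_16 = 20·13708788417379515990 + 622469254131453293 = 274798237601721773093, q_16 = 20·658313338414452976903 + 29891759962399538042 = 13196158528251459076102 → 274798237601721773093/13196158528251459076102
APPEND 36: p_17 = 36·274798237601721773093 + 13708788417379515990 = 9906445342079363347338, q_17 = 36·13196158528251459076102 + 658313338414452976903 = 475720020355466979716575 → 9906445342079363347338/475720020355466979716575
APPEND 28: p_18 = 28·9906445342079363347338 + 274798237601721773093 = 277655267815823895498557, q_18 = 28·475720020355466979716575 + 13196158528251459076102 = 13333356728481326891140202 → 277655267815823895498557/13333356728481326891140202

1/48
47/2257
1599/76786
232419/11161054
9548414/458526903
57522903/2762322472
31022547031/1489741899890
13371475116514/642115127571629
622469254131453293/29891759962399538042
13708788417379515990/658313338414452976903
274798237601721773093/13196158528251459076102
9906445342079363347338/475720020355466979716575
277655267815823895498557/13333356728481326891140202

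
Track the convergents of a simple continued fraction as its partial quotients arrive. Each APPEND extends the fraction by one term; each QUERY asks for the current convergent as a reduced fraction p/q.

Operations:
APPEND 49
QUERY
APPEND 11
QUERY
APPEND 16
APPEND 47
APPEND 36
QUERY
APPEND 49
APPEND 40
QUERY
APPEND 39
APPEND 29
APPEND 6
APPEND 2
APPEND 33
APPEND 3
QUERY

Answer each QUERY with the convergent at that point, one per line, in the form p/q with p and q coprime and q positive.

APPEND 49: p_0 = 49·1 + 0 = 49, q_0 = 49·0 + 1 = 1 → 49/1
APPEND 11: p_1 = 11·49 + 1 = 540, q_1 = 11·1 + 0 = 11 → 540/11
APPEND 16: p_2 = 16·540 + 49 = 8689, q_2 = 16·11 + 1 = 177 → 8689/177
APPEND 47: p_3 = 47·8689 + 540 = 408923, q_3 = 47·177 + 11 = 8330 → 408923/8330
APPEND 36: p_4 = 36·408923 + 8689 = 14729917, q_4 = 36·8330 + 177 = 300057 → 14729917/300057
APPEND 49: p_5 = 49·14729917 + 408923 = 722174856, q_5 = 49·300057 + 8330 = 14711123 → 722174856/14711123
APPEND 40: p_6 = 40·722174856 + 14729917 = 28901724157, q_6 = 40·14711123 + 300057 = 588744977 → 28901724157/588744977
APPEND 39: p_7 = 39·28901724157 + 722174856 = 1127889416979, q_7 = 39·588744977 + 14711123 = 22975765226 → 1127889416979/22975765226
APPEND 29: p_8 = 29·1127889416979 + 28901724157 = 32737694816548, q_8 = 29·22975765226 + 588744977 = 666885936531 → 32737694816548/666885936531
APPEND 6: p_9 = 6·32737694816548 + 1127889416979 = 197554058316267, q_9 = 6·666885936531 + 22975765226 = 4024291384412 → 197554058316267/4024291384412
APPEND 2: p_10 = 2·197554058316267 + 32737694816548 = 427845811449082, q_10 = 2·4024291384412 + 666885936531 = 8715468705355 → 427845811449082/8715468705355
APPEND 33: p_11 = 33·427845811449082 + 197554058316267 = 14316465836135973, q_11 = 33·8715468705355 + 4024291384412 = 291634758661127 → 14316465836135973/291634758661127
APPEND 3: p_12 = 3·14316465836135973 + 427845811449082 = 43377243319857001, q_12 = 3·291634758661127 + 8715468705355 = 883619744688736 → 43377243319857001/883619744688736

49/1
540/11
14729917/300057
28901724157/588744977
43377243319857001/883619744688736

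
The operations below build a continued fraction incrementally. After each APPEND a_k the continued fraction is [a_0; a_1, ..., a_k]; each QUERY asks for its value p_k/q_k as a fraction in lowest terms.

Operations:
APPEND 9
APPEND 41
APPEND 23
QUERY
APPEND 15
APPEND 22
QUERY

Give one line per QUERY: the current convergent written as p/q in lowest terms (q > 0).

8519/944
2827929/313366

APPEND 9: p_0 = 9·1 + 0 = 9, q_0 = 9·0 + 1 = 1 → 9/1
APPEND 41: p_1 = 41·9 + 1 = 370, q_1 = 41·1 + 0 = 41 → 370/41
APPEND 23: p_2 = 23·370 + 9 = 8519, q_2 = 23·41 + 1 = 944 → 8519/944
APPEND 15: p_3 = 15·8519 + 370 = 128155, q_3 = 15·944 + 41 = 14201 → 128155/14201
APPEND 22: p_4 = 22·128155 + 8519 = 2827929, q_4 = 22·14201 + 944 = 313366 → 2827929/313366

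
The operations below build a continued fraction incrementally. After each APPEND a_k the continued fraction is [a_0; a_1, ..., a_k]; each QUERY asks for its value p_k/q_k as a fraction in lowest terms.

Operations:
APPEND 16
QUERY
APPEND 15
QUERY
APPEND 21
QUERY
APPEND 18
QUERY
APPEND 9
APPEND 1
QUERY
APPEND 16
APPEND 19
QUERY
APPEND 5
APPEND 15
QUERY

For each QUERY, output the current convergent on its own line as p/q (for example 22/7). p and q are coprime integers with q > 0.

APPEND 16: p_0 = 16·1 + 0 = 16, q_0 = 16·0 + 1 = 1 → 16/1
APPEND 15: p_1 = 15·16 + 1 = 241, q_1 = 15·1 + 0 = 15 → 241/15
APPEND 21: p_2 = 21·241 + 16 = 5077, q_2 = 21·15 + 1 = 316 → 5077/316
APPEND 18: p_3 = 18·5077 + 241 = 91627, q_3 = 18·316 + 15 = 5703 → 91627/5703
APPEND 9: p_4 = 9·91627 + 5077 = 829720, q_4 = 9·5703 + 316 = 51643 → 829720/51643
APPEND 1: p_5 = 1·829720 + 91627 = 921347, q_5 = 1·51643 + 5703 = 57346 → 921347/57346
APPEND 16: p_6 = 16·921347 + 829720 = 15571272, q_6 = 16·57346 + 51643 = 969179 → 15571272/969179
APPEND 19: p_7 = 19·15571272 + 921347 = 296775515, q_7 = 19·969179 + 57346 = 18471747 → 296775515/18471747
APPEND 5: p_8 = 5·296775515 + 15571272 = 1499448847, q_8 = 5·18471747 + 969179 = 93327914 → 1499448847/93327914
APPEND 15: p_9 = 15·1499448847 + 296775515 = 22788508220, q_9 = 15·93327914 + 18471747 = 1418390457 → 22788508220/1418390457

16/1
241/15
5077/316
91627/5703
921347/57346
296775515/18471747
22788508220/1418390457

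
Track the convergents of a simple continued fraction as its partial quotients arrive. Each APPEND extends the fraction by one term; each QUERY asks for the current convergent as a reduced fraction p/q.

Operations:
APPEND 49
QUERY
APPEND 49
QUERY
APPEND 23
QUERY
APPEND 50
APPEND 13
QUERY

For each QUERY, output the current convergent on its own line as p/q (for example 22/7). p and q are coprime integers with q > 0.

APPEND 49: p_0 = 49·1 + 0 = 49, q_0 = 49·0 + 1 = 1 → 49/1
APPEND 49: p_1 = 49·49 + 1 = 2402, q_1 = 49·1 + 0 = 49 → 2402/49
APPEND 23: p_2 = 23·2402 + 49 = 55295, q_2 = 23·49 + 1 = 1128 → 55295/1128
APPEND 50: p_3 = 50·55295 + 2402 = 2767152, q_3 = 50·1128 + 49 = 56449 → 2767152/56449
APPEND 13: p_4 = 13·2767152 + 55295 = 36028271, q_4 = 13·56449 + 1128 = 734965 → 36028271/734965

49/1
2402/49
55295/1128
36028271/734965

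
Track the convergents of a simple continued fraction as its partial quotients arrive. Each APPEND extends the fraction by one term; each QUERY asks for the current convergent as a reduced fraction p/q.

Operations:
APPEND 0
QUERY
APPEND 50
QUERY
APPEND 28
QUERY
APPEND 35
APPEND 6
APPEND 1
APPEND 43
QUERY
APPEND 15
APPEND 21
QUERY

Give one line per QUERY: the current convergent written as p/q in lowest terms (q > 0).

0/1
1/50
28/1401
302399/15130739
95702879/4788558440

APPEND 0: p_0 = 0·1 + 0 = 0, q_0 = 0·0 + 1 = 1 → 0/1
APPEND 50: p_1 = 50·0 + 1 = 1, q_1 = 50·1 + 0 = 50 → 1/50
APPEND 28: p_2 = 28·1 + 0 = 28, q_2 = 28·50 + 1 = 1401 → 28/1401
APPEND 35: p_3 = 35·28 + 1 = 981, q_3 = 35·1401 + 50 = 49085 → 981/49085
APPEND 6: p_4 = 6·981 + 28 = 5914, q_4 = 6·49085 + 1401 = 295911 → 5914/295911
APPEND 1: p_5 = 1·5914 + 981 = 6895, q_5 = 1·295911 + 49085 = 344996 → 6895/344996
APPEND 43: p_6 = 43·6895 + 5914 = 302399, q_6 = 43·344996 + 295911 = 15130739 → 302399/15130739
APPEND 15: p_7 = 15·302399 + 6895 = 4542880, q_7 = 15·15130739 + 344996 = 227306081 → 4542880/227306081
APPEND 21: p_8 = 21·4542880 + 302399 = 95702879, q_8 = 21·227306081 + 15130739 = 4788558440 → 95702879/4788558440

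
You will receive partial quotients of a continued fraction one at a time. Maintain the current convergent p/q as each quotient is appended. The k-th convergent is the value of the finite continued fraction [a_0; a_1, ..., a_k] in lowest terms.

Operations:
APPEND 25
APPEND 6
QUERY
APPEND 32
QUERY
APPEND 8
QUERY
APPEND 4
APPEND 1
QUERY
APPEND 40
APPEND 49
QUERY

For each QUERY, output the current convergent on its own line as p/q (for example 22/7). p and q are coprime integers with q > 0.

151/6
4857/193
39007/1550
199892/7943
399871577/15889480

APPEND 25: p_0 = 25·1 + 0 = 25, q_0 = 25·0 + 1 = 1 → 25/1
APPEND 6: p_1 = 6·25 + 1 = 151, q_1 = 6·1 + 0 = 6 → 151/6
APPEND 32: p_2 = 32·151 + 25 = 4857, q_2 = 32·6 + 1 = 193 → 4857/193
APPEND 8: p_3 = 8·4857 + 151 = 39007, q_3 = 8·193 + 6 = 1550 → 39007/1550
APPEND 4: p_4 = 4·39007 + 4857 = 160885, q_4 = 4·1550 + 193 = 6393 → 160885/6393
APPEND 1: p_5 = 1·160885 + 39007 = 199892, q_5 = 1·6393 + 1550 = 7943 → 199892/7943
APPEND 40: p_6 = 40·199892 + 160885 = 8156565, q_6 = 40·7943 + 6393 = 324113 → 8156565/324113
APPEND 49: p_7 = 49·8156565 + 199892 = 399871577, q_7 = 49·324113 + 7943 = 15889480 → 399871577/15889480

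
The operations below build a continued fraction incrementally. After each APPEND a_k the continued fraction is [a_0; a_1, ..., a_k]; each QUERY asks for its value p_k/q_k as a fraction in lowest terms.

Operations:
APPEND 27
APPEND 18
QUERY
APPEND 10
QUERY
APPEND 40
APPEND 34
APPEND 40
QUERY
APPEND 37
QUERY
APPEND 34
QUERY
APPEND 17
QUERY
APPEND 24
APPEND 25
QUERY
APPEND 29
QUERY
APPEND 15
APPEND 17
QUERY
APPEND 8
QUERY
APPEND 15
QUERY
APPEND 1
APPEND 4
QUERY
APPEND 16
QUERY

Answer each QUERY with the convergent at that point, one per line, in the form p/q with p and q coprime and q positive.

487/18
4897/181
267451367/9885378
9902381954/366005939
336948437803/12454087304
5738025824605/212085490107
3456977231532680/127774731736907
100390389282676043/3710569726220175
25758708269301122568/952078020351892219
207578978970880653869/7672410483440177284
3139443392832510930603/116038235271954551479
16527532880046077268491/610880818293533466531
267787548452540627880328/9897803738451930193259

APPEND 27: p_0 = 27·1 + 0 = 27, q_0 = 27·0 + 1 = 1 → 27/1
APPEND 18: p_1 = 18·27 + 1 = 487, q_1 = 18·1 + 0 = 18 → 487/18
APPEND 10: p_2 = 10·487 + 27 = 4897, q_2 = 10·18 + 1 = 181 → 4897/181
APPEND 40: p_3 = 40·4897 + 487 = 196367, q_3 = 40·181 + 18 = 7258 → 196367/7258
APPEND 34: p_4 = 34·196367 + 4897 = 6681375, q_4 = 34·7258 + 181 = 246953 → 6681375/246953
APPEND 40: p_5 = 40·6681375 + 196367 = 267451367, q_5 = 40·246953 + 7258 = 9885378 → 267451367/9885378
APPEND 37: p_6 = 37·267451367 + 6681375 = 9902381954, q_6 = 37·9885378 + 246953 = 366005939 → 9902381954/366005939
APPEND 34: p_7 = 34·9902381954 + 267451367 = 336948437803, q_7 = 34·366005939 + 9885378 = 12454087304 → 336948437803/12454087304
APPEND 17: p_8 = 17·336948437803 + 9902381954 = 5738025824605, q_8 = 17·12454087304 + 366005939 = 212085490107 → 5738025824605/212085490107
APPEND 24: p_9 = 24·5738025824605 + 336948437803 = 138049568228323, q_9 = 24·212085490107 + 12454087304 = 5102505849872 → 138049568228323/5102505849872
APPEND 25: p_10 = 25·138049568228323 + 5738025824605 = 3456977231532680, q_10 = 25·5102505849872 + 212085490107 = 127774731736907 → 3456977231532680/127774731736907
APPEND 29: p_11 = 29·3456977231532680 + 138049568228323 = 100390389282676043, q_11 = 29·127774731736907 + 5102505849872 = 3710569726220175 → 100390389282676043/3710569726220175
APPEND 15: p_12 = 15·100390389282676043 + 3456977231532680 = 1509312816471673325, q_12 = 15·3710569726220175 + 127774731736907 = 55786320625039532 → 1509312816471673325/55786320625039532
APPEND 17: p_13 = 17·1509312816471673325 + 100390389282676043 = 25758708269301122568, q_13 = 17·55786320625039532 + 3710569726220175 = 952078020351892219 → 25758708269301122568/952078020351892219
APPEND 8: p_14 = 8·25758708269301122568 + 1509312816471673325 = 207578978970880653869, q_14 = 8·952078020351892219 + 55786320625039532 = 7672410483440177284 → 207578978970880653869/7672410483440177284
APPEND 15: p_15 = 15·207578978970880653869 + 25758708269301122568 = 3139443392832510930603, q_15 = 15·7672410483440177284 + 952078020351892219 = 116038235271954551479 → 3139443392832510930603/116038235271954551479
APPEND 1: p_16 = 1·3139443392832510930603 + 207578978970880653869 = 3347022371803391584472, q_16 = 1·116038235271954551479 + 7672410483440177284 = 123710645755394728763 → 3347022371803391584472/123710645755394728763
APPEND 4: p_17 = 4·3347022371803391584472 + 3139443392832510930603 = 16527532880046077268491, q_17 = 4·123710645755394728763 + 116038235271954551479 = 610880818293533466531 → 16527532880046077268491/610880818293533466531
APPEND 16: p_18 = 16·16527532880046077268491 + 3347022371803391584472 = 267787548452540627880328, q_18 = 16·610880818293533466531 + 123710645755394728763 = 9897803738451930193259 → 267787548452540627880328/9897803738451930193259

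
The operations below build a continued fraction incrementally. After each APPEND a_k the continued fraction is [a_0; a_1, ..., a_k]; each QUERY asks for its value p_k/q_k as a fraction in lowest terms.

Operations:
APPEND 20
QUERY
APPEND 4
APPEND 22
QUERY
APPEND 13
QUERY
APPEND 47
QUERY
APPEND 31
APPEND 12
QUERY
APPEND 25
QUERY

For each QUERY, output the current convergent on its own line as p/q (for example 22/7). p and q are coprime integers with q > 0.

20/1
1802/89
23507/1161
1106631/54656
413055447/20400620
10360715243/511710997

APPEND 20: p_0 = 20·1 + 0 = 20, q_0 = 20·0 + 1 = 1 → 20/1
APPEND 4: p_1 = 4·20 + 1 = 81, q_1 = 4·1 + 0 = 4 → 81/4
APPEND 22: p_2 = 22·81 + 20 = 1802, q_2 = 22·4 + 1 = 89 → 1802/89
APPEND 13: p_3 = 13·1802 + 81 = 23507, q_3 = 13·89 + 4 = 1161 → 23507/1161
APPEND 47: p_4 = 47·23507 + 1802 = 1106631, q_4 = 47·1161 + 89 = 54656 → 1106631/54656
APPEND 31: p_5 = 31·1106631 + 23507 = 34329068, q_5 = 31·54656 + 1161 = 1695497 → 34329068/1695497
APPEND 12: p_6 = 12·34329068 + 1106631 = 413055447, q_6 = 12·1695497 + 54656 = 20400620 → 413055447/20400620
APPEND 25: p_7 = 25·413055447 + 34329068 = 10360715243, q_7 = 25·20400620 + 1695497 = 511710997 → 10360715243/511710997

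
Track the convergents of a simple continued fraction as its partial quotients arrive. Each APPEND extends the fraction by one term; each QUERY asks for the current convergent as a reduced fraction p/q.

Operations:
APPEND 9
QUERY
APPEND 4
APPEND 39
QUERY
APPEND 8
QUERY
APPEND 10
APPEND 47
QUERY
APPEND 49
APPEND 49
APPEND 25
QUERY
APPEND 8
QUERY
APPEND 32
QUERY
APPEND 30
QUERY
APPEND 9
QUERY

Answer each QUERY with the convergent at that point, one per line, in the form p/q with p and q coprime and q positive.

APPEND 9: p_0 = 9·1 + 0 = 9, q_0 = 9·0 + 1 = 1 → 9/1
APPEND 4: p_1 = 4·9 + 1 = 37, q_1 = 4·1 + 0 = 4 → 37/4
APPEND 39: p_2 = 39·37 + 9 = 1452, q_2 = 39·4 + 1 = 157 → 1452/157
APPEND 8: p_3 = 8·1452 + 37 = 11653, q_3 = 8·157 + 4 = 1260 → 11653/1260
APPEND 10: p_4 = 10·11653 + 1452 = 117982, q_4 = 10·1260 + 157 = 12757 → 117982/12757
APPEND 47: p_5 = 47·117982 + 11653 = 5556807, q_5 = 47·12757 + 1260 = 600839 → 5556807/600839
APPEND 49: p_6 = 49·5556807 + 117982 = 272401525, q_6 = 49·600839 + 12757 = 29453868 → 272401525/29453868
APPEND 49: p_7 = 49·272401525 + 5556807 = 13353231532, q_7 = 49·29453868 + 600839 = 1443840371 → 13353231532/1443840371
APPEND 25: p_8 = 25·13353231532 + 272401525 = 334103189825, q_8 = 25·1443840371 + 29453868 = 36125463143 → 334103189825/36125463143
APPEND 8: p_9 = 8·334103189825 + 13353231532 = 2686178750132, q_9 = 8·36125463143 + 1443840371 = 290447545515 → 2686178750132/290447545515
APPEND 32: p_10 = 32·2686178750132 + 334103189825 = 86291823194049, q_10 = 32·290447545515 + 36125463143 = 9330446919623 → 86291823194049/9330446919623
APPEND 30: p_11 = 30·86291823194049 + 2686178750132 = 2591440874571602, q_11 = 30·9330446919623 + 290447545515 = 280203855134205 → 2591440874571602/280203855134205
APPEND 9: p_12 = 9·2591440874571602 + 86291823194049 = 23409259694338467, q_12 = 9·280203855134205 + 9330446919623 = 2531165143127468 → 23409259694338467/2531165143127468

9/1
1452/157
11653/1260
5556807/600839
334103189825/36125463143
2686178750132/290447545515
86291823194049/9330446919623
2591440874571602/280203855134205
23409259694338467/2531165143127468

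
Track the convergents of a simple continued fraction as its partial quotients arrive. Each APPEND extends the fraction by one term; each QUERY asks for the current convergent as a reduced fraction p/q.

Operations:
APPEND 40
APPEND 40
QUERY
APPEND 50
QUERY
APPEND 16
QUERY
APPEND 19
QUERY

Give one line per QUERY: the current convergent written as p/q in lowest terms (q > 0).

1601/40
80090/2001
1283041/32056
24457869/611065

APPEND 40: p_0 = 40·1 + 0 = 40, q_0 = 40·0 + 1 = 1 → 40/1
APPEND 40: p_1 = 40·40 + 1 = 1601, q_1 = 40·1 + 0 = 40 → 1601/40
APPEND 50: p_2 = 50·1601 + 40 = 80090, q_2 = 50·40 + 1 = 2001 → 80090/2001
APPEND 16: p_3 = 16·80090 + 1601 = 1283041, q_3 = 16·2001 + 40 = 32056 → 1283041/32056
APPEND 19: p_4 = 19·1283041 + 80090 = 24457869, q_4 = 19·32056 + 2001 = 611065 → 24457869/611065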